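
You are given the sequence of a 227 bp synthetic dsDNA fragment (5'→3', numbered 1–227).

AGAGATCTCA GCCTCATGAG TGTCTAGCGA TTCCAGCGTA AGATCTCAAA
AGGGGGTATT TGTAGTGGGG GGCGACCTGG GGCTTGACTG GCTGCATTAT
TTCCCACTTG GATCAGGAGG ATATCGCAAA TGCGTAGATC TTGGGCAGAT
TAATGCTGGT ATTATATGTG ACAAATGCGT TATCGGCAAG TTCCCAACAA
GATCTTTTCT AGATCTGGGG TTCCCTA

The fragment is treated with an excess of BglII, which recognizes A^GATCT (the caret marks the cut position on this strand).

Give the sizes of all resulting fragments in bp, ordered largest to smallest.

BglII sites (AGATCT) start at positions 3, 41, 136, 200, 211.
BglII cuts after the first base of each site, so after positions 3, 41, 136, 200, 211.
Linear molecule, 5 cuts → 6 fragments:
  1–3 → 3 bp
  4–41 → 38 bp
  42–136 → 95 bp
  137–200 → 64 bp
  201–211 → 11 bp
  212–227 → 16 bp
Sorted largest to smallest: 95, 64, 38, 16, 11, 3 bp.

95, 64, 38, 16, 11, 3 bp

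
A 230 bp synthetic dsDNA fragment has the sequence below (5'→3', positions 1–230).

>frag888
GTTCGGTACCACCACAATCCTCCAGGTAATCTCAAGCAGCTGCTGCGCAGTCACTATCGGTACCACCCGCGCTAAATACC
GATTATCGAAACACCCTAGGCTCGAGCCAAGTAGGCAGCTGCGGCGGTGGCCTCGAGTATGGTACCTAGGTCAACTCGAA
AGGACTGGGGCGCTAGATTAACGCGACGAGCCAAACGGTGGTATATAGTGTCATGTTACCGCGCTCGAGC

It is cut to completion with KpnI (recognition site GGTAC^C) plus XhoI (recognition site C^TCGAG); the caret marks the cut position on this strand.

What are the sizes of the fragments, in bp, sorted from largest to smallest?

KpnI sites (GGTACC) start at positions 5, 59, 141.
KpnI cuts after base 5 of each site (before the last base), so after positions 9, 63, 145.
XhoI sites (CTCGAG) start at positions 101, 132, 224.
XhoI cuts after the first base of each site, so after positions 101, 132, 224.
Combined cut positions: 9, 63, 101, 132, 145, 224.
Linear molecule, 6 cuts → 7 fragments:
  1–9 → 9 bp
  10–63 → 54 bp
  64–101 → 38 bp
  102–132 → 31 bp
  133–145 → 13 bp
  146–224 → 79 bp
  225–230 → 6 bp
Sorted largest to smallest: 79, 54, 38, 31, 13, 9, 6 bp.

79, 54, 38, 31, 13, 9, 6 bp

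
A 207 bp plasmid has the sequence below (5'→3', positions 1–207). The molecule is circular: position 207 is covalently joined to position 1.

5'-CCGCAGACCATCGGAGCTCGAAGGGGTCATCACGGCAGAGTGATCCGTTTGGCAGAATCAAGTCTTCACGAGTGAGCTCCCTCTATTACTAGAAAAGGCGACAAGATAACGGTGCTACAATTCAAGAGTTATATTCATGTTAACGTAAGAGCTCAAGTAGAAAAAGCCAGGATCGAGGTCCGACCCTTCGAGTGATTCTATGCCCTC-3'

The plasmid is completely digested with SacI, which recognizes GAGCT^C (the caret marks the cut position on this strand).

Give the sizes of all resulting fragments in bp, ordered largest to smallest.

SacI sites (GAGCTC) start at positions 14, 74, 149.
SacI cuts after base 5 of each site (before the last base), so after positions 18, 78, 153.
Circular molecule, 3 cuts → 3 fragments:
  19–78 → 60 bp
  79–153 → 75 bp
  154–207 then 1–18 → 54 + 18 = 72 bp
Sorted largest to smallest: 75, 72, 60 bp.

75, 72, 60 bp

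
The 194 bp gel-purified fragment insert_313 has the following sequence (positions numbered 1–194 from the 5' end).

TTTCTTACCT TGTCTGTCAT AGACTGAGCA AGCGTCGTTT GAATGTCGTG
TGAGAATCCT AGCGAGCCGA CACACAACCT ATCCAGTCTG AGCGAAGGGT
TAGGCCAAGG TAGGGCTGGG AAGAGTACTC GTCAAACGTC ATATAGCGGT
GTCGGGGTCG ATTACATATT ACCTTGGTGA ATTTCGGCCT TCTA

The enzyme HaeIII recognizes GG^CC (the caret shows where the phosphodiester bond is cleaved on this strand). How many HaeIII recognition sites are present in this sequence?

GGCC occurs starting at positions 103, 186.
HaeIII cuts at 2 sites.

2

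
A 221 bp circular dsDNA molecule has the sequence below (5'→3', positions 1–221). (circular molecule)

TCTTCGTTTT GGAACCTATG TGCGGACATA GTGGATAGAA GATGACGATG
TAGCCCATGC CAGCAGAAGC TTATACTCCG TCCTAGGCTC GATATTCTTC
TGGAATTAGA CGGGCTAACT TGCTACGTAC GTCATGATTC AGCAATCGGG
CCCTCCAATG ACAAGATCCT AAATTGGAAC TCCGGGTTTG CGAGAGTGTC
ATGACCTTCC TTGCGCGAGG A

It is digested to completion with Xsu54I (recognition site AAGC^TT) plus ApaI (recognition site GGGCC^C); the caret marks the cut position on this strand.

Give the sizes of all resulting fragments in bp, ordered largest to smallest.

139, 82 bp

The Xsu54I site (AAGCTT) starts at position 67.
Xsu54I cuts after base 4 of each site, so after position 70.
The ApaI site (GGGCCC) starts at position 148.
ApaI cuts after base 5 of each site (before the last base), so after position 152.
Combined cut positions: 70, 152.
Circular molecule, 2 cuts → 2 fragments:
  71–152 → 82 bp
  153–221 then 1–70 → 69 + 70 = 139 bp
Sorted largest to smallest: 139, 82 bp.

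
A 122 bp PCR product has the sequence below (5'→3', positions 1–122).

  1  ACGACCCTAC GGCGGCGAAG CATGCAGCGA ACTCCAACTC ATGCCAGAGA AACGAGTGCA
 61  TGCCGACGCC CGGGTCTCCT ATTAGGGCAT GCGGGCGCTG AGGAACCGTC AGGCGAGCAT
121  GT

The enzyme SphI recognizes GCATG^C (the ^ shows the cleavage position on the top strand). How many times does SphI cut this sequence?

3

GCATGC occurs starting at positions 20, 58, 87.
SphI cuts at 3 sites.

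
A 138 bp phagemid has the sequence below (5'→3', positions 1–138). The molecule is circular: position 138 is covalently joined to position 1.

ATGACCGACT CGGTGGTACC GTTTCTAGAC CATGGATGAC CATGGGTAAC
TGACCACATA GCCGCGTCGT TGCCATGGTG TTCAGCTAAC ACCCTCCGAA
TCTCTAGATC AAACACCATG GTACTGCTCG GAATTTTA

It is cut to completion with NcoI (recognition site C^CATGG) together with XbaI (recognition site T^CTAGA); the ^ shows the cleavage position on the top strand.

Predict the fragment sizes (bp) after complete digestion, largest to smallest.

NcoI sites (CCATGG) start at positions 30, 40, 73, 116.
NcoI cuts after the first base of each site, so after positions 30, 40, 73, 116.
XbaI sites (TCTAGA) start at positions 24, 103.
XbaI cuts after the first base of each site, so after positions 24, 103.
Combined cut positions: 24, 30, 40, 73, 103, 116.
Circular molecule, 6 cuts → 6 fragments:
  25–30 → 6 bp
  31–40 → 10 bp
  41–73 → 33 bp
  74–103 → 30 bp
  104–116 → 13 bp
  117–138 then 1–24 → 22 + 24 = 46 bp
Sorted largest to smallest: 46, 33, 30, 13, 10, 6 bp.

46, 33, 30, 13, 10, 6 bp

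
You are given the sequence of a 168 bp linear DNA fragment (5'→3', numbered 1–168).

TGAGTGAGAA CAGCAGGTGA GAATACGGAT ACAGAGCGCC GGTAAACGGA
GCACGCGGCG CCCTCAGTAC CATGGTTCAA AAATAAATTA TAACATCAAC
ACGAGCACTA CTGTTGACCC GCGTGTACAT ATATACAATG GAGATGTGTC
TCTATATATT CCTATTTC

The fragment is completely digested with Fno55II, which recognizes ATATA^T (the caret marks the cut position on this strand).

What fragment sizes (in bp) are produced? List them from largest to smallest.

133, 25, 10 bp

Fno55II sites (ATATAT) start at positions 129, 154.
Fno55II cuts after base 5 of each site (before the last base), so after positions 133, 158.
Linear molecule, 2 cuts → 3 fragments:
  1–133 → 133 bp
  134–158 → 25 bp
  159–168 → 10 bp
Sorted largest to smallest: 133, 25, 10 bp.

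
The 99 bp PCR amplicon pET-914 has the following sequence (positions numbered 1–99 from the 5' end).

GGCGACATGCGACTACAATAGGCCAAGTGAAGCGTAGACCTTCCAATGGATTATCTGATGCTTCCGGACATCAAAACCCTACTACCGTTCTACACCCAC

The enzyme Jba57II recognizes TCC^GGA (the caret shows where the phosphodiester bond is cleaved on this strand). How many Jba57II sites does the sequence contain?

TCCGGA occurs starting at position 63.
Jba57II cuts at 1 site.

1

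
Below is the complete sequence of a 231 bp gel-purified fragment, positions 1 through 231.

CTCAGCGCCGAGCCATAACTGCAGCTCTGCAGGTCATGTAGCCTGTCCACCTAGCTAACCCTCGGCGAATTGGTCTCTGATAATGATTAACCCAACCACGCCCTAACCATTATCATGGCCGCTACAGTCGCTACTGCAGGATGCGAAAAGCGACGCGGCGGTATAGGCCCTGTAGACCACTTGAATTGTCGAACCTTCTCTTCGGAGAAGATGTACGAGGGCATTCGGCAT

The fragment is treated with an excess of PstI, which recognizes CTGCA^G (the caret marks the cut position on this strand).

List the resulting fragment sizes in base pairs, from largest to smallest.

PstI sites (CTGCAG) start at positions 19, 27, 134.
PstI cuts after base 5 of each site (before the last base), so after positions 23, 31, 138.
Linear molecule, 3 cuts → 4 fragments:
  1–23 → 23 bp
  24–31 → 8 bp
  32–138 → 107 bp
  139–231 → 93 bp
Sorted largest to smallest: 107, 93, 23, 8 bp.

107, 93, 23, 8 bp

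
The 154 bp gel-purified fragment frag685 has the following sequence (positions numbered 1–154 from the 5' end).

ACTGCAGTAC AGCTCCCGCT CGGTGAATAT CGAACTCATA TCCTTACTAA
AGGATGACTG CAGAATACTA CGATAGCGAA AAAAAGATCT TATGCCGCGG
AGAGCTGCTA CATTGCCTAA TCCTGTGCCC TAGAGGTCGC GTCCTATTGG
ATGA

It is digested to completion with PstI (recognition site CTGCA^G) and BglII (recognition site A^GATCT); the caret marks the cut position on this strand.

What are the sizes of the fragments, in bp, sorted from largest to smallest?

PstI sites (CTGCAG) start at positions 2, 58.
PstI cuts after base 5 of each site (before the last base), so after positions 6, 62.
The BglII site (AGATCT) starts at position 85.
BglII cuts after the first base of each site, so after position 85.
Combined cut positions: 6, 62, 85.
Linear molecule, 3 cuts → 4 fragments:
  1–6 → 6 bp
  7–62 → 56 bp
  63–85 → 23 bp
  86–154 → 69 bp
Sorted largest to smallest: 69, 56, 23, 6 bp.

69, 56, 23, 6 bp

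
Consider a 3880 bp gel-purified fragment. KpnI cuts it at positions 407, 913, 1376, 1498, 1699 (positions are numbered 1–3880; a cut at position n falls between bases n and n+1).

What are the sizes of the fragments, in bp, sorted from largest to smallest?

Linear molecule, 5 cuts → 6 fragments:
  407 − 0 = 407 bp
  913 − 407 = 506 bp
  1376 − 913 = 463 bp
  1498 − 1376 = 122 bp
  1699 − 1498 = 201 bp
  3880 − 1699 = 2181 bp
Sorted largest to smallest: 2181, 506, 463, 407, 201, 122 bp.

2181, 506, 463, 407, 201, 122 bp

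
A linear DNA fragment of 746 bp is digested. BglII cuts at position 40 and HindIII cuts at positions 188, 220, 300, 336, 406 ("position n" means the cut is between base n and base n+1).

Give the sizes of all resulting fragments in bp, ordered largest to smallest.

340, 148, 80, 70, 40, 36, 32 bp

Combined cut positions (sorted): 40, 188, 220, 300, 336, 406.
Linear molecule, 6 cuts → 7 fragments:
  40 − 0 = 40 bp
  188 − 40 = 148 bp
  220 − 188 = 32 bp
  300 − 220 = 80 bp
  336 − 300 = 36 bp
  406 − 336 = 70 bp
  746 − 406 = 340 bp
Sorted largest to smallest: 340, 148, 80, 70, 40, 36, 32 bp.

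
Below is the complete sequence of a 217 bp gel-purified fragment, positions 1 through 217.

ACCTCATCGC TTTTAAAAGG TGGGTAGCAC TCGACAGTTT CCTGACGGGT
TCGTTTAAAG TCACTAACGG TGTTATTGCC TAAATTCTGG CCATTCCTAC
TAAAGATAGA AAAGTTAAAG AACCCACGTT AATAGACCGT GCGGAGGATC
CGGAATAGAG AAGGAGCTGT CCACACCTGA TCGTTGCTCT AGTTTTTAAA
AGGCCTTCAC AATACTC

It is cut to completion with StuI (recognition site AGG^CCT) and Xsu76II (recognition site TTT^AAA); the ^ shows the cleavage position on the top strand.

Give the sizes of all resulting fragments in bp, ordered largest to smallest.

The StuI site (AGGCCT) starts at position 201.
StuI cuts after base 3 of each site, so after position 203.
Xsu76II sites (TTTAAA) start at positions 12, 54, 195.
Xsu76II cuts after base 3 of each site, so after positions 14, 56, 197.
Combined cut positions: 14, 56, 197, 203.
Linear molecule, 4 cuts → 5 fragments:
  1–14 → 14 bp
  15–56 → 42 bp
  57–197 → 141 bp
  198–203 → 6 bp
  204–217 → 14 bp
Sorted largest to smallest: 141, 42, 14, 14, 6 bp.

141, 42, 14, 14, 6 bp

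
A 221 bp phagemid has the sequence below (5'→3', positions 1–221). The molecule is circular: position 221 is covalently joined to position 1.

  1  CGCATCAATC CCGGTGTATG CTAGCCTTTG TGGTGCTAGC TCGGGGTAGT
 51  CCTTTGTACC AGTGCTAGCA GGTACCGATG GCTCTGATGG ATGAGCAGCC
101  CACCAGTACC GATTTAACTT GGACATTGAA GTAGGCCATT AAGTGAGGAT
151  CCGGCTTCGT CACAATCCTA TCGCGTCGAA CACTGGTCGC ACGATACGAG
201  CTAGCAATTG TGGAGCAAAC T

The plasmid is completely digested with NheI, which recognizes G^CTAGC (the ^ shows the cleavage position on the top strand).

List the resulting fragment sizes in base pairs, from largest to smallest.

136, 41, 29, 15 bp

NheI sites (GCTAGC) start at positions 20, 35, 64, 200.
NheI cuts after the first base of each site, so after positions 20, 35, 64, 200.
Circular molecule, 4 cuts → 4 fragments:
  21–35 → 15 bp
  36–64 → 29 bp
  65–200 → 136 bp
  201–221 then 1–20 → 21 + 20 = 41 bp
Sorted largest to smallest: 136, 41, 29, 15 bp.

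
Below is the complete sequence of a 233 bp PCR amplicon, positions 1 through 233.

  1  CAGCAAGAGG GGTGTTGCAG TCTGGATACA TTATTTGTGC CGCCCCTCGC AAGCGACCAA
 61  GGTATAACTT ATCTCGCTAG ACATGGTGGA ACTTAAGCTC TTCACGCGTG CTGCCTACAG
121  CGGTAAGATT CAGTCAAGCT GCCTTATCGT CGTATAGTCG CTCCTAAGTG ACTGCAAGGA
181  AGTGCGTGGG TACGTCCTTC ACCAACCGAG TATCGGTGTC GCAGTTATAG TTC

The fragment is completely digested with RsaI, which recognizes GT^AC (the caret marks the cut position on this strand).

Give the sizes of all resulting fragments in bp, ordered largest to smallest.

The RsaI site (GTAC) starts at position 190.
RsaI cuts after base 2 of each site, so after position 191.
Linear molecule, 1 cut → 2 fragments:
  1–191 → 191 bp
  192–233 → 42 bp
Sorted largest to smallest: 191, 42 bp.

191, 42 bp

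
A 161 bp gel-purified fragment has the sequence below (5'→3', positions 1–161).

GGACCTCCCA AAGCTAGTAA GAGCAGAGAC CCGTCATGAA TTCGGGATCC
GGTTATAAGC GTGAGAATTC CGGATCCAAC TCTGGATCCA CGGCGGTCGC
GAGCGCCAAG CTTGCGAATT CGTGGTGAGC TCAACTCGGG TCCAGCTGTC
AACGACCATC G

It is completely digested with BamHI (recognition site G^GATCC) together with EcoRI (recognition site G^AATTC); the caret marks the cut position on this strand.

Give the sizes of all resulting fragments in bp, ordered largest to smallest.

45, 38, 32, 20, 12, 7, 7 bp

BamHI sites (GGATCC) start at positions 45, 72, 84.
BamHI cuts after the first base of each site, so after positions 45, 72, 84.
EcoRI sites (GAATTC) start at positions 38, 65, 116.
EcoRI cuts after the first base of each site, so after positions 38, 65, 116.
Combined cut positions: 38, 45, 65, 72, 84, 116.
Linear molecule, 6 cuts → 7 fragments:
  1–38 → 38 bp
  39–45 → 7 bp
  46–65 → 20 bp
  66–72 → 7 bp
  73–84 → 12 bp
  85–116 → 32 bp
  117–161 → 45 bp
Sorted largest to smallest: 45, 38, 32, 20, 12, 7, 7 bp.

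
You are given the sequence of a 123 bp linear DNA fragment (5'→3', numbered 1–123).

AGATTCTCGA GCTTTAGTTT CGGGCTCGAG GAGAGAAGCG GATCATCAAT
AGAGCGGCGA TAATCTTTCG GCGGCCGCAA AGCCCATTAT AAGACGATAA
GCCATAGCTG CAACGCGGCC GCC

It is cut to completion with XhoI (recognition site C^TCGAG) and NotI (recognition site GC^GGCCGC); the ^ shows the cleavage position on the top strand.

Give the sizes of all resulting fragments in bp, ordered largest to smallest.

47, 44, 19, 7, 6 bp

XhoI sites (CTCGAG) start at positions 6, 25.
XhoI cuts after the first base of each site, so after positions 6, 25.
NotI sites (GCGGCCGC) start at positions 71, 115.
NotI cuts after base 2 of each site, so after positions 72, 116.
Combined cut positions: 6, 25, 72, 116.
Linear molecule, 4 cuts → 5 fragments:
  1–6 → 6 bp
  7–25 → 19 bp
  26–72 → 47 bp
  73–116 → 44 bp
  117–123 → 7 bp
Sorted largest to smallest: 47, 44, 19, 7, 6 bp.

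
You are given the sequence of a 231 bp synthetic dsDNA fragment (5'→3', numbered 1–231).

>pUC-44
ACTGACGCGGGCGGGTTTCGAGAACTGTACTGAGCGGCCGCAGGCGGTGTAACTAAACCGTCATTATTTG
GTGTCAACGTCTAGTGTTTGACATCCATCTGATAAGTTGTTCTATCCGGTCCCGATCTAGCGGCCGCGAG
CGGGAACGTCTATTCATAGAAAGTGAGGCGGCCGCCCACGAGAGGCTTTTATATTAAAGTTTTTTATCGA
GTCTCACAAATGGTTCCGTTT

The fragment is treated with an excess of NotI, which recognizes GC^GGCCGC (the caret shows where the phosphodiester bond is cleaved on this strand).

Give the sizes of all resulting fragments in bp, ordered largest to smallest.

96, 62, 38, 35 bp

NotI sites (GCGGCCGC) start at positions 34, 130, 168.
NotI cuts after base 2 of each site, so after positions 35, 131, 169.
Linear molecule, 3 cuts → 4 fragments:
  1–35 → 35 bp
  36–131 → 96 bp
  132–169 → 38 bp
  170–231 → 62 bp
Sorted largest to smallest: 96, 62, 38, 35 bp.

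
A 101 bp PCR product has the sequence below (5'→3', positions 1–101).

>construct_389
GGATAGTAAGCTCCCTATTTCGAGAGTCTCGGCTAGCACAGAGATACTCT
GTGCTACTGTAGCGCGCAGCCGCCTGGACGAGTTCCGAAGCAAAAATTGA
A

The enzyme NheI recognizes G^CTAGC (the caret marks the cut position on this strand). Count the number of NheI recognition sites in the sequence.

GCTAGC occurs starting at position 32.
NheI cuts at 1 site.

1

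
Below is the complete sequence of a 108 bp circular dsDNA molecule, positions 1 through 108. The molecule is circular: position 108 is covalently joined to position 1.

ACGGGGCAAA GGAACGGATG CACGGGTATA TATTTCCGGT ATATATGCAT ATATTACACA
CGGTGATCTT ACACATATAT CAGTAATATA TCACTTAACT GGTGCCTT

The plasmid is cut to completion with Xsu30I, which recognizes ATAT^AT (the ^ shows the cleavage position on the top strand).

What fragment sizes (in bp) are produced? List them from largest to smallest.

Xsu30I sites (ATATAT) start at positions 28, 41, 49, 75, 86.
Xsu30I cuts after base 4 of each site, so after positions 31, 44, 52, 78, 89.
Circular molecule, 5 cuts → 5 fragments:
  32–44 → 13 bp
  45–52 → 8 bp
  53–78 → 26 bp
  79–89 → 11 bp
  90–108 then 1–31 → 19 + 31 = 50 bp
Sorted largest to smallest: 50, 26, 13, 11, 8 bp.

50, 26, 13, 11, 8 bp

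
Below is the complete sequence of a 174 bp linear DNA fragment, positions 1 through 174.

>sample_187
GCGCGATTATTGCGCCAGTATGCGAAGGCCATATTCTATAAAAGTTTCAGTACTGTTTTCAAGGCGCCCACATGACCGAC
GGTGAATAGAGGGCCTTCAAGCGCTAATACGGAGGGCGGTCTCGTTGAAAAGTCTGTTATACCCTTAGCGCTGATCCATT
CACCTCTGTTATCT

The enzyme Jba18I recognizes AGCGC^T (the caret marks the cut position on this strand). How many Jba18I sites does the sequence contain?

2

AGCGCT occurs starting at positions 100, 147.
Jba18I cuts at 2 sites.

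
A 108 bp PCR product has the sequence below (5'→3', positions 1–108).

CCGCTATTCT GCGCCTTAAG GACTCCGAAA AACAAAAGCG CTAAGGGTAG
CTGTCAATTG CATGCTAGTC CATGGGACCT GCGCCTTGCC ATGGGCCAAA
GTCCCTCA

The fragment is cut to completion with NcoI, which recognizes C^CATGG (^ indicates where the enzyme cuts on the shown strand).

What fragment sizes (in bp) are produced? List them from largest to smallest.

NcoI sites (CCATGG) start at positions 70, 89.
NcoI cuts after the first base of each site, so after positions 70, 89.
Linear molecule, 2 cuts → 3 fragments:
  1–70 → 70 bp
  71–89 → 19 bp
  90–108 → 19 bp
Sorted largest to smallest: 70, 19, 19 bp.

70, 19, 19 bp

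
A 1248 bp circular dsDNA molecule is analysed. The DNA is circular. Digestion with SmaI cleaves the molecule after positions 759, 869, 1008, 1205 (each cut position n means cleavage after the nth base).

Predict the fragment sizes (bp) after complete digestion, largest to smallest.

802, 197, 139, 110 bp

Circular molecule, 4 cuts → 4 fragments:
  869 − 759 = 110 bp
  1008 − 869 = 139 bp
  1205 − 1008 = 197 bp
  wrap: 1248 − 1205 + 759 = 802 bp
Sorted largest to smallest: 802, 197, 139, 110 bp.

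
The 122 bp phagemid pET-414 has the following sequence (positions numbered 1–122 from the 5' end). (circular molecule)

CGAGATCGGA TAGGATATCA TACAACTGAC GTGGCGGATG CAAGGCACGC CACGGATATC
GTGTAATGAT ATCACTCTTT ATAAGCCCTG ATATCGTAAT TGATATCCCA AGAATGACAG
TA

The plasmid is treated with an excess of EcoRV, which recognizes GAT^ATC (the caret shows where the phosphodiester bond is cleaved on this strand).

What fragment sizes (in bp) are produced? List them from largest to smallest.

41, 34, 22, 13, 12 bp

EcoRV sites (GATATC) start at positions 14, 55, 68, 90, 102.
EcoRV cuts after base 3 of each site, so after positions 16, 57, 70, 92, 104.
Circular molecule, 5 cuts → 5 fragments:
  17–57 → 41 bp
  58–70 → 13 bp
  71–92 → 22 bp
  93–104 → 12 bp
  105–122 then 1–16 → 18 + 16 = 34 bp
Sorted largest to smallest: 41, 34, 22, 13, 12 bp.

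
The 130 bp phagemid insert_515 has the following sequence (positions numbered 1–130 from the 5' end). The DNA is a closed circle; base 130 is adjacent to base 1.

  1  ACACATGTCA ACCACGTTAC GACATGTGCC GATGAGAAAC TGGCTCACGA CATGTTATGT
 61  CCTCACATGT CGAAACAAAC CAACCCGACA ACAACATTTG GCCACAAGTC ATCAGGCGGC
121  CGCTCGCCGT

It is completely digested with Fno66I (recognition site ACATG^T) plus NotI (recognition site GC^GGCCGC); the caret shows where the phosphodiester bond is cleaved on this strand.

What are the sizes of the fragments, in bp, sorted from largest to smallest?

Fno66I sites (ACATGT) start at positions 3, 22, 50, 65.
Fno66I cuts after base 5 of each site (before the last base), so after positions 7, 26, 54, 69.
The NotI site (GCGGCCGC) starts at position 116.
NotI cuts after base 2 of each site, so after position 117.
Combined cut positions: 7, 26, 54, 69, 117.
Circular molecule, 5 cuts → 5 fragments:
  8–26 → 19 bp
  27–54 → 28 bp
  55–69 → 15 bp
  70–117 → 48 bp
  118–130 then 1–7 → 13 + 7 = 20 bp
Sorted largest to smallest: 48, 28, 20, 19, 15 bp.

48, 28, 20, 19, 15 bp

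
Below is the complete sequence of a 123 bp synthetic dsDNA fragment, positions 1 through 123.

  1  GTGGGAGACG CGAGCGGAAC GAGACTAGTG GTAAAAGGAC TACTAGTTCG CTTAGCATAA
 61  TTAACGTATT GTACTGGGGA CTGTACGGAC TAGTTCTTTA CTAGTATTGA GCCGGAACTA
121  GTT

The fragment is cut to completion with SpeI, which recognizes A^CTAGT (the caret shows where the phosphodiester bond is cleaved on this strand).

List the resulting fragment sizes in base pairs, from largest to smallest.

47, 24, 18, 17, 11, 6 bp

SpeI sites (ACTAGT) start at positions 24, 42, 89, 100, 117.
SpeI cuts after the first base of each site, so after positions 24, 42, 89, 100, 117.
Linear molecule, 5 cuts → 6 fragments:
  1–24 → 24 bp
  25–42 → 18 bp
  43–89 → 47 bp
  90–100 → 11 bp
  101–117 → 17 bp
  118–123 → 6 bp
Sorted largest to smallest: 47, 24, 18, 17, 11, 6 bp.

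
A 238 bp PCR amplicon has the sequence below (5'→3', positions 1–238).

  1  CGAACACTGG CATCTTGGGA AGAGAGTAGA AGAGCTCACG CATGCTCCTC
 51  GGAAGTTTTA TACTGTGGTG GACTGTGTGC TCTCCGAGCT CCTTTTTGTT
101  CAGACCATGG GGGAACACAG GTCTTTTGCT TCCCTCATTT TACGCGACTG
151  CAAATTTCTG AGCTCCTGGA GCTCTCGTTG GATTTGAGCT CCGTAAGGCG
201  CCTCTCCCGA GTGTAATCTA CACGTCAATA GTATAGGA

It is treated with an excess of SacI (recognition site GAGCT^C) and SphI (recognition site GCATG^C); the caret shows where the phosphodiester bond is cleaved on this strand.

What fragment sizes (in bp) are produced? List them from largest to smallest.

SacI sites (GAGCTC) start at positions 32, 86, 160, 169, 186.
SacI cuts after base 5 of each site (before the last base), so after positions 36, 90, 164, 173, 190.
The SphI site (GCATGC) starts at position 40.
SphI cuts after base 5 of each site (before the last base), so after position 44.
Combined cut positions: 36, 44, 90, 164, 173, 190.
Linear molecule, 6 cuts → 7 fragments:
  1–36 → 36 bp
  37–44 → 8 bp
  45–90 → 46 bp
  91–164 → 74 bp
  165–173 → 9 bp
  174–190 → 17 bp
  191–238 → 48 bp
Sorted largest to smallest: 74, 48, 46, 36, 17, 9, 8 bp.

74, 48, 46, 36, 17, 9, 8 bp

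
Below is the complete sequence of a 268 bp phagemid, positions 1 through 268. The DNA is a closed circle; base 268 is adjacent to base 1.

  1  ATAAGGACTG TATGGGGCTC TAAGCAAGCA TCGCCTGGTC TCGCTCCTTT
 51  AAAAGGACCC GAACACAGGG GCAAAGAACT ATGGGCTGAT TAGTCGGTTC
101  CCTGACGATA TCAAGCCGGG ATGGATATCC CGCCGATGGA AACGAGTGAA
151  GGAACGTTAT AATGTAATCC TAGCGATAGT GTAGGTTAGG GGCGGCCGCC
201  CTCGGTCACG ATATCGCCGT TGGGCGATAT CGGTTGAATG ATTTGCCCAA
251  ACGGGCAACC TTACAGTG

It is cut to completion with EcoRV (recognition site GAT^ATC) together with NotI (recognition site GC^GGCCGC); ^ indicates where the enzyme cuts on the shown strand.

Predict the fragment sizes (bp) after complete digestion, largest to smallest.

149, 67, 19, 17, 16 bp

EcoRV sites (GATATC) start at positions 107, 124, 210, 226.
EcoRV cuts after base 3 of each site, so after positions 109, 126, 212, 228.
The NotI site (GCGGCCGC) starts at position 192.
NotI cuts after base 2 of each site, so after position 193.
Combined cut positions: 109, 126, 193, 212, 228.
Circular molecule, 5 cuts → 5 fragments:
  110–126 → 17 bp
  127–193 → 67 bp
  194–212 → 19 bp
  213–228 → 16 bp
  229–268 then 1–109 → 40 + 109 = 149 bp
Sorted largest to smallest: 149, 67, 19, 17, 16 bp.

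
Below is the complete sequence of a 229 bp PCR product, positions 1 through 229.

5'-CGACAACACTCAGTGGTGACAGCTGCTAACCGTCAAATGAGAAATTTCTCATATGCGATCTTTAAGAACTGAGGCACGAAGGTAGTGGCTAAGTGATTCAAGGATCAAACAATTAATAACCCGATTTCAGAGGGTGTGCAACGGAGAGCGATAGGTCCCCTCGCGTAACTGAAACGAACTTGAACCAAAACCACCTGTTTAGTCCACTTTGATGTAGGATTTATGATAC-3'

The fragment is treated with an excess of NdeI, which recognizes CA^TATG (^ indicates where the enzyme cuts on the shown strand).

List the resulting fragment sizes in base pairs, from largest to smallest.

178, 51 bp

The NdeI site (CATATG) starts at position 50.
NdeI cuts after base 2 of each site, so after position 51.
Linear molecule, 1 cut → 2 fragments:
  1–51 → 51 bp
  52–229 → 178 bp
Sorted largest to smallest: 178, 51 bp.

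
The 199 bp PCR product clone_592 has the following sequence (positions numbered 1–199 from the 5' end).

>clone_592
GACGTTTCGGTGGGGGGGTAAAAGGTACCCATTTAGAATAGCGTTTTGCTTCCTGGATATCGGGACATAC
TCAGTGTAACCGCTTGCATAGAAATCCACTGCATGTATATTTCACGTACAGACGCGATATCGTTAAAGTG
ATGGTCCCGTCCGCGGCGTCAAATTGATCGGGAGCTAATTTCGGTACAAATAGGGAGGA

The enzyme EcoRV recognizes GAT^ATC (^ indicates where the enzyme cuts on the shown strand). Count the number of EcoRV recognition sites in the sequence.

2

GATATC occurs starting at positions 56, 126.
EcoRV cuts at 2 sites.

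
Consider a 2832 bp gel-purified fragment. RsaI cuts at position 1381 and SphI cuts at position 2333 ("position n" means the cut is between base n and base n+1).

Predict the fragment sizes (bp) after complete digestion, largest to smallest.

Combined cut positions (sorted): 1381, 2333.
Linear molecule, 2 cuts → 3 fragments:
  1381 − 0 = 1381 bp
  2333 − 1381 = 952 bp
  2832 − 2333 = 499 bp
Sorted largest to smallest: 1381, 952, 499 bp.

1381, 952, 499 bp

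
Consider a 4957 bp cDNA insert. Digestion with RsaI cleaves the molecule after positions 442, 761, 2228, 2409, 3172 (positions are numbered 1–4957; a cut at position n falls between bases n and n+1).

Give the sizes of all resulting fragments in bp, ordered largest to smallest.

Linear molecule, 5 cuts → 6 fragments:
  442 − 0 = 442 bp
  761 − 442 = 319 bp
  2228 − 761 = 1467 bp
  2409 − 2228 = 181 bp
  3172 − 2409 = 763 bp
  4957 − 3172 = 1785 bp
Sorted largest to smallest: 1785, 1467, 763, 442, 319, 181 bp.

1785, 1467, 763, 442, 319, 181 bp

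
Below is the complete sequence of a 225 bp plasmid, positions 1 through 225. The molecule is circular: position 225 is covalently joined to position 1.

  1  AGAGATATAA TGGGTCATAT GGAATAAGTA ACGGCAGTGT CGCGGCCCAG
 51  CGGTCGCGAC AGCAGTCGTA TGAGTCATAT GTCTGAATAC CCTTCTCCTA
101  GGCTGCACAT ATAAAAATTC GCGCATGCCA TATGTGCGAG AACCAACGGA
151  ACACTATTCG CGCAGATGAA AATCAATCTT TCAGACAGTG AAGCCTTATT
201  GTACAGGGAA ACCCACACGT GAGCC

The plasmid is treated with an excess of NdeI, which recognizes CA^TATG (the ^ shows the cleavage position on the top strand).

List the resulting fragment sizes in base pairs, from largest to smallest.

112, 60, 53 bp

NdeI sites (CATATG) start at positions 16, 76, 129.
NdeI cuts after base 2 of each site, so after positions 17, 77, 130.
Circular molecule, 3 cuts → 3 fragments:
  18–77 → 60 bp
  78–130 → 53 bp
  131–225 then 1–17 → 95 + 17 = 112 bp
Sorted largest to smallest: 112, 60, 53 bp.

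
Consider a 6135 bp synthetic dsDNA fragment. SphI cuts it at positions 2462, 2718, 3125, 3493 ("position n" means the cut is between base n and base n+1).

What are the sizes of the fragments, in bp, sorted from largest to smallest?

2642, 2462, 407, 368, 256 bp

Linear molecule, 4 cuts → 5 fragments:
  2462 − 0 = 2462 bp
  2718 − 2462 = 256 bp
  3125 − 2718 = 407 bp
  3493 − 3125 = 368 bp
  6135 − 3493 = 2642 bp
Sorted largest to smallest: 2642, 2462, 407, 368, 256 bp.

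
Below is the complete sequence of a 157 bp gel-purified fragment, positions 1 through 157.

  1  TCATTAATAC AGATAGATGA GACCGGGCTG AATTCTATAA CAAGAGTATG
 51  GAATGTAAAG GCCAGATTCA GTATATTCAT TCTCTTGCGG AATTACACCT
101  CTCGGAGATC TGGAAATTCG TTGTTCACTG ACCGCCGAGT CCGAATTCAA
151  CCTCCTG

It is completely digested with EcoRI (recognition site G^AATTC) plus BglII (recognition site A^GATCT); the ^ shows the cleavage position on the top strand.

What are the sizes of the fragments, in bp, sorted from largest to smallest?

76, 37, 30, 14 bp

EcoRI sites (GAATTC) start at positions 30, 143.
EcoRI cuts after the first base of each site, so after positions 30, 143.
The BglII site (AGATCT) starts at position 106.
BglII cuts after the first base of each site, so after position 106.
Combined cut positions: 30, 106, 143.
Linear molecule, 3 cuts → 4 fragments:
  1–30 → 30 bp
  31–106 → 76 bp
  107–143 → 37 bp
  144–157 → 14 bp
Sorted largest to smallest: 76, 37, 30, 14 bp.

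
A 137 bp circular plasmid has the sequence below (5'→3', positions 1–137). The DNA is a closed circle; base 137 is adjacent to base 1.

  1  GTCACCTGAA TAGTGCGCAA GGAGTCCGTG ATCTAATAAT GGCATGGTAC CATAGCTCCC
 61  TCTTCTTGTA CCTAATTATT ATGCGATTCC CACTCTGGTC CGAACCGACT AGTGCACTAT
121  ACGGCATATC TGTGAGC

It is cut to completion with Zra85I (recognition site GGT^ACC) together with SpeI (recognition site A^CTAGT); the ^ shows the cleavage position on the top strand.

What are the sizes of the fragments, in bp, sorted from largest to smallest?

The Zra85I site (GGTACC) starts at position 46.
Zra85I cuts after base 3 of each site, so after position 48.
The SpeI site (ACTAGT) starts at position 108.
SpeI cuts after the first base of each site, so after position 108.
Combined cut positions: 48, 108.
Circular molecule, 2 cuts → 2 fragments:
  49–108 → 60 bp
  109–137 then 1–48 → 29 + 48 = 77 bp
Sorted largest to smallest: 77, 60 bp.

77, 60 bp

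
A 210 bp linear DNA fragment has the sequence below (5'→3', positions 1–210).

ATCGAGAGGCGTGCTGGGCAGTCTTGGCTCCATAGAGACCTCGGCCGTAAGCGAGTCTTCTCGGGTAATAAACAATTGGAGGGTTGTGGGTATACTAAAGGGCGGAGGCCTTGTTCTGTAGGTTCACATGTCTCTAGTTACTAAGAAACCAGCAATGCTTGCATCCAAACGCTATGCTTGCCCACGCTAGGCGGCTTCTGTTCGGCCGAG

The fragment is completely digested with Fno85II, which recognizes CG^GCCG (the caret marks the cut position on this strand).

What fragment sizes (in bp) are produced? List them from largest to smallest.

Fno85II sites (CGGCCG) start at positions 42, 203.
Fno85II cuts after base 2 of each site, so after positions 43, 204.
Linear molecule, 2 cuts → 3 fragments:
  1–43 → 43 bp
  44–204 → 161 bp
  205–210 → 6 bp
Sorted largest to smallest: 161, 43, 6 bp.

161, 43, 6 bp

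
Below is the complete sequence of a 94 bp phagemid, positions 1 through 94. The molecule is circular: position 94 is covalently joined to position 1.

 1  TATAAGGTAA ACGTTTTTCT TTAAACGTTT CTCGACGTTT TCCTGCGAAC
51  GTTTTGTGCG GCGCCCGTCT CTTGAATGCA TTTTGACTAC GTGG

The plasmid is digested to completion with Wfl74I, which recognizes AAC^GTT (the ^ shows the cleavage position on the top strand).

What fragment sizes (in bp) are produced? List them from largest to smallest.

56, 24, 14 bp

Wfl74I sites (AACGTT) start at positions 10, 24, 48.
Wfl74I cuts after base 3 of each site, so after positions 12, 26, 50.
Circular molecule, 3 cuts → 3 fragments:
  13–26 → 14 bp
  27–50 → 24 bp
  51–94 then 1–12 → 44 + 12 = 56 bp
Sorted largest to smallest: 56, 24, 14 bp.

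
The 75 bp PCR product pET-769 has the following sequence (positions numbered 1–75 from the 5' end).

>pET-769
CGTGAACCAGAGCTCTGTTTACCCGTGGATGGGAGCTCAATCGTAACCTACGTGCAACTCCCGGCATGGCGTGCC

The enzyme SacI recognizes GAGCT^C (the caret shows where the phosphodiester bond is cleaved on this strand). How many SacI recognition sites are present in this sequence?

GAGCTC occurs starting at positions 10, 33.
SacI cuts at 2 sites.

2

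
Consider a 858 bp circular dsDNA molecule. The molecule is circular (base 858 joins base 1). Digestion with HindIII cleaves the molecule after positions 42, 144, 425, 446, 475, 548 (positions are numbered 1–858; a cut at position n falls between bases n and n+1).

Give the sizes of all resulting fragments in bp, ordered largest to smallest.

352, 281, 102, 73, 29, 21 bp

Circular molecule, 6 cuts → 6 fragments:
  144 − 42 = 102 bp
  425 − 144 = 281 bp
  446 − 425 = 21 bp
  475 − 446 = 29 bp
  548 − 475 = 73 bp
  wrap: 858 − 548 + 42 = 352 bp
Sorted largest to smallest: 352, 281, 102, 73, 29, 21 bp.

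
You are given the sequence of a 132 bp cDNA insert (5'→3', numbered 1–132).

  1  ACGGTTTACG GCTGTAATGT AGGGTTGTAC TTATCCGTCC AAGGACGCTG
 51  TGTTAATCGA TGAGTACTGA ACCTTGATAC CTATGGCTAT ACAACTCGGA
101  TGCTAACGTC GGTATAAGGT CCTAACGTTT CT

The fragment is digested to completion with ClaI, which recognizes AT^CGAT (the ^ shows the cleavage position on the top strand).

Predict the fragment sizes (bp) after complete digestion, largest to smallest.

75, 57 bp

The ClaI site (ATCGAT) starts at position 56.
ClaI cuts after base 2 of each site, so after position 57.
Linear molecule, 1 cut → 2 fragments:
  1–57 → 57 bp
  58–132 → 75 bp
Sorted largest to smallest: 75, 57 bp.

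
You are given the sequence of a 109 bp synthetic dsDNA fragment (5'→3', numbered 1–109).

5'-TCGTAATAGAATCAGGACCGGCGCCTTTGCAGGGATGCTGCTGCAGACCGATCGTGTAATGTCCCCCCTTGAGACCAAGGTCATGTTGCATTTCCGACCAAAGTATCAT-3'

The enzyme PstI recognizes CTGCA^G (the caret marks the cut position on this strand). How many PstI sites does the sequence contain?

1

CTGCAG occurs starting at position 41.
PstI cuts at 1 site.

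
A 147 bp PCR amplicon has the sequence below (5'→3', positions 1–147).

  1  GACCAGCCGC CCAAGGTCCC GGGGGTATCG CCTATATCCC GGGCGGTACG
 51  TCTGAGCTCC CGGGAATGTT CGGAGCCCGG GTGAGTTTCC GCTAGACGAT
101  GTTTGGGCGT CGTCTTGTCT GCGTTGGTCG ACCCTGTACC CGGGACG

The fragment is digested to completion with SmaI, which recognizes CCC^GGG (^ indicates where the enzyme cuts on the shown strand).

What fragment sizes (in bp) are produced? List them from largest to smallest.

SmaI sites (CCCGGG) start at positions 18, 38, 59, 76, 139.
SmaI cuts after base 3 of each site, so after positions 20, 40, 61, 78, 141.
Linear molecule, 5 cuts → 6 fragments:
  1–20 → 20 bp
  21–40 → 20 bp
  41–61 → 21 bp
  62–78 → 17 bp
  79–141 → 63 bp
  142–147 → 6 bp
Sorted largest to smallest: 63, 21, 20, 20, 17, 6 bp.

63, 21, 20, 20, 17, 6 bp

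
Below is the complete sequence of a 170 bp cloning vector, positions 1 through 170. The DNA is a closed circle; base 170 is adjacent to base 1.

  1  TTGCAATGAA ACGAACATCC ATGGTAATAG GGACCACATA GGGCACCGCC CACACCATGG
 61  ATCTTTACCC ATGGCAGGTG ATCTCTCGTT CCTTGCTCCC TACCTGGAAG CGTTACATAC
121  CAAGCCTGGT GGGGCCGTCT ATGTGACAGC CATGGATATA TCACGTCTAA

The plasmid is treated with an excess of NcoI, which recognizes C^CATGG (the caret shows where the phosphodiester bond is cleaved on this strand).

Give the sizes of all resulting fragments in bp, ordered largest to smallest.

81, 39, 36, 14 bp

NcoI sites (CCATGG) start at positions 19, 55, 69, 150.
NcoI cuts after the first base of each site, so after positions 19, 55, 69, 150.
Circular molecule, 4 cuts → 4 fragments:
  20–55 → 36 bp
  56–69 → 14 bp
  70–150 → 81 bp
  151–170 then 1–19 → 20 + 19 = 39 bp
Sorted largest to smallest: 81, 39, 36, 14 bp.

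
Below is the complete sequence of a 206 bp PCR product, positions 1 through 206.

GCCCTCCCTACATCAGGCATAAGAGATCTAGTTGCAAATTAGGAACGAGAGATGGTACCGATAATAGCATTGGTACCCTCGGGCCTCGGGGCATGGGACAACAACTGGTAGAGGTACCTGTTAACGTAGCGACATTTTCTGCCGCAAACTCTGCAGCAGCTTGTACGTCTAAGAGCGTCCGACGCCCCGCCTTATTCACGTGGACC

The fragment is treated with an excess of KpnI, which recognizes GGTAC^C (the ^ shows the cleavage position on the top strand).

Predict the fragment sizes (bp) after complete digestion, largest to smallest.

89, 58, 41, 18 bp

KpnI sites (GGTACC) start at positions 54, 72, 113.
KpnI cuts after base 5 of each site (before the last base), so after positions 58, 76, 117.
Linear molecule, 3 cuts → 4 fragments:
  1–58 → 58 bp
  59–76 → 18 bp
  77–117 → 41 bp
  118–206 → 89 bp
Sorted largest to smallest: 89, 58, 41, 18 bp.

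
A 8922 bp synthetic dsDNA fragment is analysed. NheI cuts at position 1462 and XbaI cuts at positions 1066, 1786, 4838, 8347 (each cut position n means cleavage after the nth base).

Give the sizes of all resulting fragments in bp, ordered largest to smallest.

3509, 3052, 1066, 575, 396, 324 bp

Combined cut positions (sorted): 1066, 1462, 1786, 4838, 8347.
Linear molecule, 5 cuts → 6 fragments:
  1066 − 0 = 1066 bp
  1462 − 1066 = 396 bp
  1786 − 1462 = 324 bp
  4838 − 1786 = 3052 bp
  8347 − 4838 = 3509 bp
  8922 − 8347 = 575 bp
Sorted largest to smallest: 3509, 3052, 1066, 575, 396, 324 bp.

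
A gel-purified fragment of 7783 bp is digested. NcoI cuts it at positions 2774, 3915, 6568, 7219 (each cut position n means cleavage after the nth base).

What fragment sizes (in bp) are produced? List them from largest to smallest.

2774, 2653, 1141, 651, 564 bp

Linear molecule, 4 cuts → 5 fragments:
  2774 − 0 = 2774 bp
  3915 − 2774 = 1141 bp
  6568 − 3915 = 2653 bp
  7219 − 6568 = 651 bp
  7783 − 7219 = 564 bp
Sorted largest to smallest: 2774, 2653, 1141, 651, 564 bp.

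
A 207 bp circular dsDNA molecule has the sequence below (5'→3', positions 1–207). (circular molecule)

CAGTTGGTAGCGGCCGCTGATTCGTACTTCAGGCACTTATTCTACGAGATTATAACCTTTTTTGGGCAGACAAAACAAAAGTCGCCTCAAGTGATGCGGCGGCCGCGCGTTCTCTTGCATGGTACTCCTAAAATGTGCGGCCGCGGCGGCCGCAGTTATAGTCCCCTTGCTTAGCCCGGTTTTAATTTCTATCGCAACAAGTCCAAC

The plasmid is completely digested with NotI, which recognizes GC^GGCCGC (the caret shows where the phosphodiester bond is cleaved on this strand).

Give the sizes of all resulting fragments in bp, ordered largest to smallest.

89, 71, 38, 9 bp

NotI sites (GCGGCCGC) start at positions 10, 99, 137, 146.
NotI cuts after base 2 of each site, so after positions 11, 100, 138, 147.
Circular molecule, 4 cuts → 4 fragments:
  12–100 → 89 bp
  101–138 → 38 bp
  139–147 → 9 bp
  148–207 then 1–11 → 60 + 11 = 71 bp
Sorted largest to smallest: 89, 71, 38, 9 bp.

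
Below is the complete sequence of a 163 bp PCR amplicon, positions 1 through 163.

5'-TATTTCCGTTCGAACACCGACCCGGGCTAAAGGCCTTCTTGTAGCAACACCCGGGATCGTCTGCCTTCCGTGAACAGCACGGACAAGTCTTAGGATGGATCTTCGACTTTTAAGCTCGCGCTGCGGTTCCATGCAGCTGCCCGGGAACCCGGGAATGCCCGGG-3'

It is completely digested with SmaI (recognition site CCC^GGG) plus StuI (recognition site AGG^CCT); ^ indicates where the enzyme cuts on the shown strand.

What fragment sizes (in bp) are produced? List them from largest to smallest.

SmaI sites (CCCGGG) start at positions 21, 50, 140, 148, 158.
SmaI cuts after base 3 of each site, so after positions 23, 52, 142, 150, 160.
The StuI site (AGGCCT) starts at position 31.
StuI cuts after base 3 of each site, so after position 33.
Combined cut positions: 23, 33, 52, 142, 150, 160.
Linear molecule, 6 cuts → 7 fragments:
  1–23 → 23 bp
  24–33 → 10 bp
  34–52 → 19 bp
  53–142 → 90 bp
  143–150 → 8 bp
  151–160 → 10 bp
  161–163 → 3 bp
Sorted largest to smallest: 90, 23, 19, 10, 10, 8, 3 bp.

90, 23, 19, 10, 10, 8, 3 bp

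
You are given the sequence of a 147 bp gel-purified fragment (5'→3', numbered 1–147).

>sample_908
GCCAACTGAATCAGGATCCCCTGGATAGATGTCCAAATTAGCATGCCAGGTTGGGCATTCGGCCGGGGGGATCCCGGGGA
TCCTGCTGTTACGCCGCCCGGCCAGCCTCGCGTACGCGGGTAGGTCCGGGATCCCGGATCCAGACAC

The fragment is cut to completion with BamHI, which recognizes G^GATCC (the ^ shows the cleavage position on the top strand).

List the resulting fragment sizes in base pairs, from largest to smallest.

55, 51, 14, 11, 9, 7 bp

BamHI sites (GGATCC) start at positions 14, 69, 78, 129, 136.
BamHI cuts after the first base of each site, so after positions 14, 69, 78, 129, 136.
Linear molecule, 5 cuts → 6 fragments:
  1–14 → 14 bp
  15–69 → 55 bp
  70–78 → 9 bp
  79–129 → 51 bp
  130–136 → 7 bp
  137–147 → 11 bp
Sorted largest to smallest: 55, 51, 14, 11, 9, 7 bp.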